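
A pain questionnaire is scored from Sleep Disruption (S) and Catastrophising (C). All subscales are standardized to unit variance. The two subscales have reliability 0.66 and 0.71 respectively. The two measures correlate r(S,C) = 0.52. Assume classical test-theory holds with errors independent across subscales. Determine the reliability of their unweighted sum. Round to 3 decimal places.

Var(S+C) = 2 + 2·[0.52] = 2 + 1.04 = 3.04.
Under uncorrelated errors the observed covariances equal the true-score covariances, so only the own-variance terms attenuate.
True-score variance = [0.66 + 0.71] + 1.04 = 1.37 + 1.04 = 2.41.
Reliability = 2.41 / 3.04 = 0.793.

0.793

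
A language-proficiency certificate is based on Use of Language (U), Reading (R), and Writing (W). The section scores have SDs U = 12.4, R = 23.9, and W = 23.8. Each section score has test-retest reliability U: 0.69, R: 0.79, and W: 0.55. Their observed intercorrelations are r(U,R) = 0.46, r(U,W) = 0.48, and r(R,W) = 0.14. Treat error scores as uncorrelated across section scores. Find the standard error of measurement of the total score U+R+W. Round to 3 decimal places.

20.555

Var(total) = 1291.41 + 715.236 = 2006.65.
True-score variance = 868.892 + 715.236 = 1584.13, so reliability = 0.7894.
Error variance = 2006.65 − 1584.13 = 422.518; SEM = √422.518 = 20.555.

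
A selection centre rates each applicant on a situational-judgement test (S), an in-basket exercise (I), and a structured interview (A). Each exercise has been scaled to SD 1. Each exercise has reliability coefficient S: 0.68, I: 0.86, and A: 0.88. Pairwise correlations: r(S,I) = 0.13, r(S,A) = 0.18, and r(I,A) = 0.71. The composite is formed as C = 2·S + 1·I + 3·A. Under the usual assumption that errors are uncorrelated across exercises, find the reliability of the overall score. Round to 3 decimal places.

Var(C) = 2² + 1 + 3² + 2·[2·0.13 + 6·0.18 + 3·0.71] = 14 + 6.94 = 20.94.
Because errors are independent across components, Cov(Tᵢ,Tⱼ) = Cov(Xᵢ,Xⱼ); the off-diagonal part of the true-score variance is the same as above.
True-score variance = [2²·0.68 + 0.86 + 3²·0.88] + 6.94 = 11.5 + 6.94 = 18.44.
Reliability = 18.44 / 20.94 = 0.881.

0.881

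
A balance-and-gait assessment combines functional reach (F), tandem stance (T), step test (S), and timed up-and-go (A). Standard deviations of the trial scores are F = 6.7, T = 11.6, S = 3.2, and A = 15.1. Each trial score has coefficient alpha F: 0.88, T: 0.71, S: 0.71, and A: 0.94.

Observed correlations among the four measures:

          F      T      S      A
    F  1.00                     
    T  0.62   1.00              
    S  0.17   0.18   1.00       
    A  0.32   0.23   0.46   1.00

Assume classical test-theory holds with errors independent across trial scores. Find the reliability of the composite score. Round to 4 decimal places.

Var(F+T+S+A) = 6.7² + 11.6² + 3.2² + 15.1² + 2·[6.7·11.6·0.62 + 6.7·3.2·0.17 + 6.7·15.1·0.32 + 11.6·3.2·0.18 + 11.6·15.1·0.23 + 3.2·15.1·0.46] = 417.7 + 306.802 = 724.502.
Under uncorrelated errors the observed covariances equal the true-score covariances, so only the own-variance terms attenuate.
True-score variance = [6.7²·0.88 + 11.6²·0.71 + 3.2²·0.71 + 15.1²·0.94] + 306.802 = 356.641 + 306.802 = 663.443.
Reliability = 663.443 / 724.502 = 0.9157.

0.9157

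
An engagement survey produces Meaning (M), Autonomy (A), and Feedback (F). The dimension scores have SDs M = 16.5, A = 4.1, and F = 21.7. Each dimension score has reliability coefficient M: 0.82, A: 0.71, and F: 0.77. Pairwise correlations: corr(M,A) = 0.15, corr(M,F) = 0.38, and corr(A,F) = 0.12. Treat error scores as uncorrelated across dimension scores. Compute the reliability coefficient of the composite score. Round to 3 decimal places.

Var(M+A+F) = 16.5² + 4.1² + 21.7² + 2·[16.5·4.1·0.15 + 16.5·21.7·0.38 + 4.1·21.7·0.12] = 759.95 + 313.766 = 1073.72.
With uncorrelated errors the cross-covariances are all true-score covariance, so they carry over unchanged; only the diagonal terms shrink to ρᵢσᵢ².
True-score variance = [16.5²·0.82 + 4.1²·0.71 + 21.7²·0.77] + 313.766 = 597.765 + 313.766 = 911.531.
Reliability = 911.531 / 1073.72 = 0.849.

0.849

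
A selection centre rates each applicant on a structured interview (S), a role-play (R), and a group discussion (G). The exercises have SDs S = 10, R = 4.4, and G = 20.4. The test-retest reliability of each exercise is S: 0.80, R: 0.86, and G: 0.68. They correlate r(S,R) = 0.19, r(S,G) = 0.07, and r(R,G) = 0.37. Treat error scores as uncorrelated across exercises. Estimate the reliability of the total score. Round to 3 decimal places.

0.759

Var(S+R+G) = 10² + 4.4² + 20.4² + 2·[10·4.4·0.19 + 10·20.4·0.07 + 4.4·20.4·0.37] = 535.52 + 111.702 = 647.222.
Under uncorrelated errors the observed covariances equal the true-score covariances, so only the own-variance terms attenuate.
True-score variance = [10²·0.80 + 4.4²·0.86 + 20.4²·0.68] + 111.702 = 379.638 + 111.702 = 491.341.
Reliability = 491.341 / 647.222 = 0.759.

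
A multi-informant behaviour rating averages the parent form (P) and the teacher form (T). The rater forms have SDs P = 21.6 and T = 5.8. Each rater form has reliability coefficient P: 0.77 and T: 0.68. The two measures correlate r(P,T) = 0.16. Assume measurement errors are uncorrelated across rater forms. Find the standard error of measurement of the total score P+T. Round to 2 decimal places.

10.87

Var(total) = 500.2 + 40.0896 = 540.29.
True-score variance = 382.126 + 40.0896 = 422.216, so reliability = 0.7815.
Error variance = 540.29 − 422.216 = 118.074; SEM = √118.074 = 10.87.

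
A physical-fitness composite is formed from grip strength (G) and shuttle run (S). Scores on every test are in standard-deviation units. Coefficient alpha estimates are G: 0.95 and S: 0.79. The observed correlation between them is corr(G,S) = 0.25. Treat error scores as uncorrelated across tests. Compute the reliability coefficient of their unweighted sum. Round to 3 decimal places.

Var(G+S) = 2 + 2·[0.25] = 2 + 0.5 = 2.5.
With uncorrelated errors the cross-covariances are all true-score covariance, so they carry over unchanged; only the diagonal terms shrink to ρᵢσᵢ².
True-score variance = [0.95 + 0.79] + 0.5 = 1.74 + 0.5 = 2.24.
Reliability = 2.24 / 2.5 = 0.896.

0.896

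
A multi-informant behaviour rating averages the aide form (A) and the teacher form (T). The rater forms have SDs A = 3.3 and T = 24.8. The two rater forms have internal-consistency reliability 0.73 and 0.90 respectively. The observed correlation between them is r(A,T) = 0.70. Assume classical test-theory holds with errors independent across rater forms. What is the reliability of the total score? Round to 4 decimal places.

0.9130

Var(A+T) = 3.3² + 24.8² + 2·[3.3·24.8·0.70] = 625.93 + 114.576 = 740.506.
Under uncorrelated errors the observed covariances equal the true-score covariances, so only the own-variance terms attenuate.
True-score variance = [3.3²·0.73 + 24.8²·0.90] + 114.576 = 561.486 + 114.576 = 676.062.
Reliability = 676.062 / 740.506 = 0.9130.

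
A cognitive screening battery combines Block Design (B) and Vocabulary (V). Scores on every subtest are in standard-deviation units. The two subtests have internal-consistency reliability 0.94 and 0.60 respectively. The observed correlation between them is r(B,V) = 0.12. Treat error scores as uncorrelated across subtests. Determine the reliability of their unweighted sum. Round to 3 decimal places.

Var(B+V) = 2 + 2·[0.12] = 2 + 0.24 = 2.24.
Because errors are independent across components, Cov(Tᵢ,Tⱼ) = Cov(Xᵢ,Xⱼ); the off-diagonal part of the true-score variance is the same as above.
True-score variance = [0.94 + 0.60] + 0.24 = 1.54 + 0.24 = 1.78.
Reliability = 1.78 / 2.24 = 0.795.

0.795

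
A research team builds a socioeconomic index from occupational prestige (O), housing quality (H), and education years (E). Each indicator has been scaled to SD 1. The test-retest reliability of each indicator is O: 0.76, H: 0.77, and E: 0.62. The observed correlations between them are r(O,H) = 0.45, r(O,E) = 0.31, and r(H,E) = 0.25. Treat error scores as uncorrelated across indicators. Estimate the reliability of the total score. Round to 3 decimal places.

0.831

Var(O+H+E) = 3 + 2·[0.45 + 0.31 + 0.25] = 3 + 2.02 = 5.02.
With uncorrelated errors the cross-covariances are all true-score covariance, so they carry over unchanged; only the diagonal terms shrink to ρᵢσᵢ².
True-score variance = [0.76 + 0.77 + 0.62] + 2.02 = 2.15 + 2.02 = 4.17.
Reliability = 4.17 / 5.02 = 0.831.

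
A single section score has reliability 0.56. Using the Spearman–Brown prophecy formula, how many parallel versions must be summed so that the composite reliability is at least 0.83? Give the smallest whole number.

4

k ≥ ρ*(1−ρ₁)/(ρ₁(1−ρ*)) = 0.83·0.44 / (0.56·0.17) = 3.836.
Smallest integer k = 4.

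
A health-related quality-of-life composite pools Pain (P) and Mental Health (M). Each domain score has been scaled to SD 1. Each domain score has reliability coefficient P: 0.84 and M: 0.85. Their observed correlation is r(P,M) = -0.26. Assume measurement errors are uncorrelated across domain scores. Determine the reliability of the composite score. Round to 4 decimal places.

Var(P+M) = 2 + 2·[(-0.26)] = 2 − 0.52 = 1.48.
Under uncorrelated errors the observed covariances equal the true-score covariances, so only the own-variance terms attenuate.
True-score variance = [0.84 + 0.85] − 0.52 = 1.69 − 0.52 = 1.17.
Reliability = 1.17 / 1.48 = 0.7905.

0.7905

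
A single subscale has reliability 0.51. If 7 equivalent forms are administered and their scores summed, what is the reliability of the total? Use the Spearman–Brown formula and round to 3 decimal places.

ρ_k = kρ / (1 + (k−1)ρ) = 7·0.51 / (1 + 6·0.51) = 3.570 / 4.060 = 0.879.

0.879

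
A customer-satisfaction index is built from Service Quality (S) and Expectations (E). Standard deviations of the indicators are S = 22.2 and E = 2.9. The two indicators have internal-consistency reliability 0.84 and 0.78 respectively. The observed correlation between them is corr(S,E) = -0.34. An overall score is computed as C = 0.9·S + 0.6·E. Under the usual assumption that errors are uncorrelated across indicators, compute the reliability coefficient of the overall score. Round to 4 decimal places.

Var(C) = 0.9²·22.2² + 0.6²·2.9² + 2·[0.54·22.2·2.9·(-0.34)] = 402.228 − 23.6403 = 378.588.
Because errors are independent across components, Cov(Tᵢ,Tⱼ) = Cov(Xᵢ,Xⱼ); the off-diagonal part of the true-score variance is the same as above.
True-score variance = [0.9²·22.2²·0.84 + 0.6²·2.9²·0.78] − 23.6403 = 337.69 − 23.6403 = 314.05.
Reliability = 314.05 / 378.588 = 0.8295.

0.8295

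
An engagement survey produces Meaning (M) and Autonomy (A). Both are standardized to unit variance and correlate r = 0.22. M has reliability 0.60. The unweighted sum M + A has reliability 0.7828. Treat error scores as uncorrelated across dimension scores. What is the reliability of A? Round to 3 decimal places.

0.870

Var(M+A) = 2 + 2·0.22 = 2.440.
True-score variance = ρ_M + ρ_A + 2·0.22, so 0.7828 = (0.60 + ρ_A + 0.44) / 2.440.
ρ_A = 0.7828·2.440 − 0.60 − 0.44 = 0.870.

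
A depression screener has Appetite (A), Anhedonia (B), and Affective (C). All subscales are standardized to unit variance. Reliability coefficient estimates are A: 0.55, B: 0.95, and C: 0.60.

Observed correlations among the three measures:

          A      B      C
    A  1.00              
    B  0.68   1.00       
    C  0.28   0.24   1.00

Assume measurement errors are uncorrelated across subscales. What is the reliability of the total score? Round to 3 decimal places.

0.833

Var(A+B+C) = 3 + 2·[0.68 + 0.28 + 0.24] = 3 + 2.4 = 5.4.
Under uncorrelated errors the observed covariances equal the true-score covariances, so only the own-variance terms attenuate.
True-score variance = [0.55 + 0.95 + 0.60] + 2.4 = 2.1 + 2.4 = 4.5.
Reliability = 4.5 / 5.4 = 0.833.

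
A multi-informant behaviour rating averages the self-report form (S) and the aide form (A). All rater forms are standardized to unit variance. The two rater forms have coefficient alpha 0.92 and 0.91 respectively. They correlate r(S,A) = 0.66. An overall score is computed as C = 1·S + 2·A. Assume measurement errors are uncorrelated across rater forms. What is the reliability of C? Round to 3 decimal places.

Var(C) = 1 + 2² + 2·[2·0.66] = 5 + 2.64 = 7.64.
With uncorrelated errors the cross-covariances are all true-score covariance, so they carry over unchanged; only the diagonal terms shrink to ρᵢσᵢ².
True-score variance = [0.92 + 2²·0.91] + 2.64 = 4.56 + 2.64 = 7.2.
Reliability = 7.2 / 7.64 = 0.942.

0.942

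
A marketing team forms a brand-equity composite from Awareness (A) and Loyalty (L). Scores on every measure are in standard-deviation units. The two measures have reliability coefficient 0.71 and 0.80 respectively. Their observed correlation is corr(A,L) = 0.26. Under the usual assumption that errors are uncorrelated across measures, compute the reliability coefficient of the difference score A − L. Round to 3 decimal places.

0.669

Var(A−L) = 1 + 1 − 2·0.26 = 2 − 0.52 = 1.48.
Because errors are independent across components, Cov(Tᵢ,Tⱼ) = Cov(Xᵢ,Xⱼ); the off-diagonal part of the true-score variance is the same as above.
True-score variance = [0.71 + 0.80] − 0.52 = 1.51 − 0.52 = 0.99.
Reliability = 0.99 / 1.48 = 0.669.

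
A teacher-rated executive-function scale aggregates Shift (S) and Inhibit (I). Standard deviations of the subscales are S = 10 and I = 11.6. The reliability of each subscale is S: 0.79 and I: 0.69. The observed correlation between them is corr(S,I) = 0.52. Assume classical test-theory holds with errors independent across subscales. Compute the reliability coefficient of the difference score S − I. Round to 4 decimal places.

0.4495

Var(S−I) = 10² + 11.6² − 2·10·11.6·0.52 = 234.56 − 120.64 = 113.92.
Under uncorrelated errors the observed covariances equal the true-score covariances, so only the own-variance terms attenuate.
True-score variance = [10²·0.79 + 11.6²·0.69] − 120.64 = 171.846 − 120.64 = 51.2064.
Reliability = 51.2064 / 113.92 = 0.4495.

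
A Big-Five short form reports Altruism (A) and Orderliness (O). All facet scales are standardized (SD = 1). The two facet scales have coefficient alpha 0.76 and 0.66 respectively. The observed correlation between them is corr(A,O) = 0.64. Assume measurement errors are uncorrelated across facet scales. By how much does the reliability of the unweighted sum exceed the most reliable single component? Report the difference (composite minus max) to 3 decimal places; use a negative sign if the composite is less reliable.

0.063

Var(sum) = 2 + 1.28 = 3.28; true-score variance = 1.42 + 1.28 = 2.7; composite reliability = 0.8232.
Max component reliability = 0.7600.
Difference = 0.8232 − 0.7600 = 0.063.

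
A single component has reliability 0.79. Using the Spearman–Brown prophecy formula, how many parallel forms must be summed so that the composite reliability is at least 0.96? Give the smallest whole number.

7

k ≥ ρ*(1−ρ₁)/(ρ₁(1−ρ*)) = 0.96·0.21 / (0.79·0.04) = 6.380.
Smallest integer k = 7.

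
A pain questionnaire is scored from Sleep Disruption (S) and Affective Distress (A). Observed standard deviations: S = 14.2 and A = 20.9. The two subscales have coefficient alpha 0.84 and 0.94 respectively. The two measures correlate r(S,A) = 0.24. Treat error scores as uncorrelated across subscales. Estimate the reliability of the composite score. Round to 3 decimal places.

Var(S+A) = 14.2² + 20.9² + 2·[14.2·20.9·0.24] = 638.45 + 142.454 = 780.904.
Because errors are independent across components, Cov(Tᵢ,Tⱼ) = Cov(Xᵢ,Xⱼ); the off-diagonal part of the true-score variance is the same as above.
True-score variance = [14.2²·0.84 + 20.9²·0.94] + 142.454 = 579.979 + 142.454 = 722.433.
Reliability = 722.433 / 780.904 = 0.925.

0.925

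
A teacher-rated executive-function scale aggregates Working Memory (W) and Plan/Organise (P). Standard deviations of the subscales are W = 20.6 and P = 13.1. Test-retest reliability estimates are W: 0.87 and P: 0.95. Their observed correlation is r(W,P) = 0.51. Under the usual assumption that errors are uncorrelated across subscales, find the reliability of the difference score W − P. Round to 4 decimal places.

Var(W−P) = 20.6² + 13.1² − 2·20.6·13.1·0.51 = 595.97 − 275.257 = 320.713.
Because errors are independent across components, Cov(Tᵢ,Tⱼ) = Cov(Xᵢ,Xⱼ); the off-diagonal part of the true-score variance is the same as above.
True-score variance = [20.6²·0.87 + 13.1²·0.95] − 275.257 = 532.223 − 275.257 = 256.966.
Reliability = 256.966 / 320.713 = 0.8012.

0.8012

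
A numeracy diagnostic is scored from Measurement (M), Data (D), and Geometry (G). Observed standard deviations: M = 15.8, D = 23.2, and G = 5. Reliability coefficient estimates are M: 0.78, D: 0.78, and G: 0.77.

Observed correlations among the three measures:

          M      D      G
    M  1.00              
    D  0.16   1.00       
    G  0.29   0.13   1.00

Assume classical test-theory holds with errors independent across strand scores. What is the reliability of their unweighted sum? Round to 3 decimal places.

Var(M+D+G) = 15.8² + 23.2² + 5² + 2·[15.8·23.2·0.16 + 15.8·5·0.29 + 23.2·5·0.13] = 812.88 + 193.279 = 1006.16.
Under uncorrelated errors the observed covariances equal the true-score covariances, so only the own-variance terms attenuate.
True-score variance = [15.8²·0.78 + 23.2²·0.78 + 5²·0.77] + 193.279 = 633.796 + 193.279 = 827.076.
Reliability = 827.076 / 1006.16 = 0.822.

0.822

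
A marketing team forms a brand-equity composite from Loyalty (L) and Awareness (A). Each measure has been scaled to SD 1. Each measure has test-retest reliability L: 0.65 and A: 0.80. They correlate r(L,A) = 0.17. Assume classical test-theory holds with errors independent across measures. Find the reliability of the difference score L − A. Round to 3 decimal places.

0.669

Var(L−A) = 1 + 1 − 2·0.17 = 2 − 0.34 = 1.66.
Because errors are independent across components, Cov(Tᵢ,Tⱼ) = Cov(Xᵢ,Xⱼ); the off-diagonal part of the true-score variance is the same as above.
True-score variance = [0.65 + 0.80] − 0.34 = 1.45 − 0.34 = 1.11.
Reliability = 1.11 / 1.66 = 0.669.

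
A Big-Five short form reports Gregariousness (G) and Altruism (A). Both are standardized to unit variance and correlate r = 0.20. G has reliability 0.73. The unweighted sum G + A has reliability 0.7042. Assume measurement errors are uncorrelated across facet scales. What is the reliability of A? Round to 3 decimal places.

Var(G+A) = 2 + 2·0.20 = 2.400.
True-score variance = ρ_G + ρ_A + 2·0.20, so 0.7042 = (0.73 + ρ_A + 0.40) / 2.400.
ρ_A = 0.7042·2.400 − 0.73 − 0.40 = 0.560.

0.560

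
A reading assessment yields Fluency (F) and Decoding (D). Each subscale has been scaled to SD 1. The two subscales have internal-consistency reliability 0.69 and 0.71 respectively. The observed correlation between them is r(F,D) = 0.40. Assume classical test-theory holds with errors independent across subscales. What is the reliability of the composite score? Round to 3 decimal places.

0.786

Var(F+D) = 2 + 2·[0.40] = 2 + 0.8 = 2.8.
Under uncorrelated errors the observed covariances equal the true-score covariances, so only the own-variance terms attenuate.
True-score variance = [0.69 + 0.71] + 0.8 = 1.4 + 0.8 = 2.2.
Reliability = 2.2 / 2.8 = 0.786.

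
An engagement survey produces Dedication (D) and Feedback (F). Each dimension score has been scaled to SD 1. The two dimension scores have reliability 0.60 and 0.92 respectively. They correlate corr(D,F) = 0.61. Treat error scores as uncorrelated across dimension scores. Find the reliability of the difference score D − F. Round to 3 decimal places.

0.385

Var(D−F) = 1 + 1 − 2·0.61 = 2 − 1.22 = 0.78.
Under uncorrelated errors the observed covariances equal the true-score covariances, so only the own-variance terms attenuate.
True-score variance = [0.60 + 0.92] − 1.22 = 1.52 − 1.22 = 0.3.
Reliability = 0.3 / 0.78 = 0.385.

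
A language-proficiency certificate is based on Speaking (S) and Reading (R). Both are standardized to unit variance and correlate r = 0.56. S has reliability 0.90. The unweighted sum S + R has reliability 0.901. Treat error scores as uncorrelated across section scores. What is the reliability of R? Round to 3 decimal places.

Var(S+R) = 2 + 2·0.56 = 3.120.
True-score variance = ρ_S + ρ_R + 2·0.56, so 0.901 = (0.90 + ρ_R + 1.12) / 3.120.
ρ_R = 0.901·3.120 − 0.90 − 1.12 = 0.791.

0.791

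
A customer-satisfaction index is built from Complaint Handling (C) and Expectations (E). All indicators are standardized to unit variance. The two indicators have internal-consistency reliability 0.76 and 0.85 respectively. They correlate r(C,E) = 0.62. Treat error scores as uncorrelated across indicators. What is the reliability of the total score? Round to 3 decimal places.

Var(C+E) = 2 + 2·[0.62] = 2 + 1.24 = 3.24.
Under uncorrelated errors the observed covariances equal the true-score covariances, so only the own-variance terms attenuate.
True-score variance = [0.76 + 0.85] + 1.24 = 1.61 + 1.24 = 2.85.
Reliability = 2.85 / 3.24 = 0.880.

0.880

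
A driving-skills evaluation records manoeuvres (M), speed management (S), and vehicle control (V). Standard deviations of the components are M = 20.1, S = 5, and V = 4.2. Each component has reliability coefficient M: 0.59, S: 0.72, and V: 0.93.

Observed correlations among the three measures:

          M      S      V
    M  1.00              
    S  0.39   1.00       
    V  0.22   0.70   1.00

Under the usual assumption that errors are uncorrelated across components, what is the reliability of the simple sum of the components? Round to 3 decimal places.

0.706

Var(M+S+V) = 20.1² + 5² + 4.2² + 2·[20.1·5·0.39 + 20.1·4.2·0.22 + 5·4.2·0.70] = 446.65 + 144.935 = 591.585.
Under uncorrelated errors the observed covariances equal the true-score covariances, so only the own-variance terms attenuate.
True-score variance = [20.1²·0.59 + 5²·0.72 + 4.2²·0.93] + 144.935 = 272.771 + 144.935 = 417.706.
Reliability = 417.706 / 591.585 = 0.706.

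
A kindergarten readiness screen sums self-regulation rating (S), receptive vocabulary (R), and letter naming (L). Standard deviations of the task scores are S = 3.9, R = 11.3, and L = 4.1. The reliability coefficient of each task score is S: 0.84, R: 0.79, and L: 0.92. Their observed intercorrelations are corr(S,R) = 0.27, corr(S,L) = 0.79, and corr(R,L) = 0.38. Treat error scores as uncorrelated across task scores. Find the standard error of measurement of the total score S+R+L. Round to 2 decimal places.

5.53

Var(total) = 159.71 + 84.2728 = 243.983.
True-score variance = 129.117 + 84.2728 = 213.389, so reliability = 0.8746.
Error variance = 243.983 − 213.389 = 30.5933; SEM = √30.5933 = 5.53.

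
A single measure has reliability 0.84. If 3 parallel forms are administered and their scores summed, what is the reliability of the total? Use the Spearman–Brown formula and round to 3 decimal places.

ρ_k = kρ / (1 + (k−1)ρ) = 3·0.84 / (1 + 2·0.84) = 2.520 / 2.680 = 0.940.

0.940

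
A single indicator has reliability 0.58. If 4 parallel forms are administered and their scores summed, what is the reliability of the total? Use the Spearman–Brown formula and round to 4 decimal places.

ρ_k = kρ / (1 + (k−1)ρ) = 4·0.58 / (1 + 3·0.58) = 2.320 / 2.740 = 0.8467.

0.8467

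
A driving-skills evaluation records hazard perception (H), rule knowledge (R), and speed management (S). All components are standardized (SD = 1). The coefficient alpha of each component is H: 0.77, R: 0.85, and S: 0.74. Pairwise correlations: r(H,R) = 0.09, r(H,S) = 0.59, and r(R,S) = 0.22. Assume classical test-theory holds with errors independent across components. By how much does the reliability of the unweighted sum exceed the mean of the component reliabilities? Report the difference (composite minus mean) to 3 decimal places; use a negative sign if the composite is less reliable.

0.080

Var(sum) = 3 + 1.8 = 4.8; true-score variance = 2.36 + 1.8 = 4.16; composite reliability = 0.8667.
Mean component reliability = 0.7867.
Difference = 0.8667 − 0.7867 = 0.080.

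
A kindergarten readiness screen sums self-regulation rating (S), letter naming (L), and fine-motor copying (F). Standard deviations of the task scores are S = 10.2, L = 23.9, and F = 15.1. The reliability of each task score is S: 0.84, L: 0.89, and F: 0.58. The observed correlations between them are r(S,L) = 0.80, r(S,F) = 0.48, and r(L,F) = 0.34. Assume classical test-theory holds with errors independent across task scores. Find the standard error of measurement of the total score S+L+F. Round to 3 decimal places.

Var(total) = 903.26 + 783.312 = 1686.57.
True-score variance = 728.016 + 783.312 = 1511.33, so reliability = 0.8961.
Error variance = 1686.57 − 1511.33 = 175.244; SEM = √175.244 = 13.238.

13.238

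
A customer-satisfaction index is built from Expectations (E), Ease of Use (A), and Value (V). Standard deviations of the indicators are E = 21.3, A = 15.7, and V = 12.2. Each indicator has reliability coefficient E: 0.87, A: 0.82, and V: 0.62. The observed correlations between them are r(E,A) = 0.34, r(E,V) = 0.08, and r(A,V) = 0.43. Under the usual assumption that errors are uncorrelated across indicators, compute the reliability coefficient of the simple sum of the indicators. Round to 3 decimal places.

0.875

Var(E+A+V) = 21.3² + 15.7² + 12.2² + 2·[21.3·15.7·0.34 + 21.3·12.2·0.08 + 15.7·12.2·0.43] = 849.02 + 433.701 = 1282.72.
Because errors are independent across components, Cov(Tᵢ,Tⱼ) = Cov(Xᵢ,Xⱼ); the off-diagonal part of the true-score variance is the same as above.
True-score variance = [21.3²·0.87 + 15.7²·0.82 + 12.2²·0.62] + 433.701 = 689.113 + 433.701 = 1122.81.
Reliability = 1122.81 / 1282.72 = 0.875.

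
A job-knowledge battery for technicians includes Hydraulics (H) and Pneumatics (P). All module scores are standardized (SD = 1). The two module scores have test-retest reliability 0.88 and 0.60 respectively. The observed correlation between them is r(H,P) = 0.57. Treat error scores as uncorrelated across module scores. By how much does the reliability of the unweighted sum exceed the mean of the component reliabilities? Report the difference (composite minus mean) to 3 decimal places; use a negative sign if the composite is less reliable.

Var(sum) = 2 + 1.14 = 3.14; true-score variance = 1.48 + 1.14 = 2.62; composite reliability = 0.8344.
Mean component reliability = 0.7400.
Difference = 0.8344 − 0.7400 = 0.094.

0.094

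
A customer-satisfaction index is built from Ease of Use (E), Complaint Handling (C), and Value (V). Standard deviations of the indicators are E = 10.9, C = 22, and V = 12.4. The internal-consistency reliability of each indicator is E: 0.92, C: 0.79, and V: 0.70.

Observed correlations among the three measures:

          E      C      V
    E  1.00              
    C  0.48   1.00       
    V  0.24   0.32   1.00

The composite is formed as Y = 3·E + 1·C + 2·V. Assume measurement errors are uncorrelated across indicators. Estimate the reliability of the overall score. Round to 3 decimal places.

0.897

Var(Y) = 3²·10.9² + 22² + 2²·12.4² + 2·[3·10.9·22·0.48 + 6·10.9·12.4·0.24 + 2·22·12.4·0.32] = 2168.33 + 1429.07 = 3597.4.
Because errors are independent across components, Cov(Tᵢ,Tⱼ) = Cov(Xᵢ,Xⱼ); the off-diagonal part of the true-score variance is the same as above.
True-score variance = [3²·10.9²·0.92 + 22²·0.79 + 2²·12.4²·0.70] + 1429.07 = 1796.63 + 1429.07 = 3225.7.
Reliability = 3225.7 / 3597.4 = 0.897.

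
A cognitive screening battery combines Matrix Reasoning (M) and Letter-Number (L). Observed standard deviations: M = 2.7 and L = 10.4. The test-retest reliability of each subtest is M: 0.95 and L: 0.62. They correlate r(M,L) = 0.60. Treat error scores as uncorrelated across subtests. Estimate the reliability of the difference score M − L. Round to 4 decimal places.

0.4928

Var(M−L) = 2.7² + 10.4² − 2·2.7·10.4·0.60 = 115.45 − 33.696 = 81.754.
With uncorrelated errors the cross-covariances are all true-score covariance, so they carry over unchanged; only the diagonal terms shrink to ρᵢσᵢ².
True-score variance = [2.7²·0.95 + 10.4²·0.62] − 33.696 = 73.9847 − 33.696 = 40.2887.
Reliability = 40.2887 / 81.754 = 0.4928.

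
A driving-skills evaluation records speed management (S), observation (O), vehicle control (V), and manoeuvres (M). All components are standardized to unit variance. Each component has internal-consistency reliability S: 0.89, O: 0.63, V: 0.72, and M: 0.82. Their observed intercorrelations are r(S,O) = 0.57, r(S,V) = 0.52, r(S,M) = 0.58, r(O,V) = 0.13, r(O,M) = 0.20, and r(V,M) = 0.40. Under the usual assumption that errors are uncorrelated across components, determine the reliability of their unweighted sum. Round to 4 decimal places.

0.8932

Var(S+O+V+M) = 4 + 2·[0.57 + 0.52 + 0.58 + 0.13 + 0.20 + 0.40] = 4 + 4.8 = 8.8.
With uncorrelated errors the cross-covariances are all true-score covariance, so they carry over unchanged; only the diagonal terms shrink to ρᵢσᵢ².
True-score variance = [0.89 + 0.63 + 0.72 + 0.82] + 4.8 = 3.06 + 4.8 = 7.86.
Reliability = 7.86 / 8.8 = 0.8932.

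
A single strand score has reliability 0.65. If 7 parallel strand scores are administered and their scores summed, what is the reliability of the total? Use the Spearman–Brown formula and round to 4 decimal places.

0.9286

ρ_k = kρ / (1 + (k−1)ρ) = 7·0.65 / (1 + 6·0.65) = 4.550 / 4.900 = 0.9286.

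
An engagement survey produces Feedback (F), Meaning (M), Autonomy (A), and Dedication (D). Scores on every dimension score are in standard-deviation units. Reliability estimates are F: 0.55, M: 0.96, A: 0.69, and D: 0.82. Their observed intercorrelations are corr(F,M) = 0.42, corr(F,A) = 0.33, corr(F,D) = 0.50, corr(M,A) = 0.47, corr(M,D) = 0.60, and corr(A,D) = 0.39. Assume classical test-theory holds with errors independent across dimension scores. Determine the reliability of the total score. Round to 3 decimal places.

Var(F+M+A+D) = 4 + 2·[0.42 + 0.33 + 0.50 + 0.47 + 0.60 + 0.39] = 4 + 5.42 = 9.42.
Under uncorrelated errors the observed covariances equal the true-score covariances, so only the own-variance terms attenuate.
True-score variance = [0.55 + 0.96 + 0.69 + 0.82] + 5.42 = 3.02 + 5.42 = 8.44.
Reliability = 8.44 / 9.42 = 0.896.

0.896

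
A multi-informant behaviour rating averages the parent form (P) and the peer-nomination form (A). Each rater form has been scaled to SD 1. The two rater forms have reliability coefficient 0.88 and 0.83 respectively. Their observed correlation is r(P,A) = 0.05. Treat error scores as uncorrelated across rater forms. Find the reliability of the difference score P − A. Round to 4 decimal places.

Var(P−A) = 1 + 1 − 2·0.05 = 2 − 0.1 = 1.9.
Because errors are independent across components, Cov(Tᵢ,Tⱼ) = Cov(Xᵢ,Xⱼ); the off-diagonal part of the true-score variance is the same as above.
True-score variance = [0.88 + 0.83] − 0.1 = 1.71 − 0.1 = 1.61.
Reliability = 1.61 / 1.9 = 0.8474.

0.8474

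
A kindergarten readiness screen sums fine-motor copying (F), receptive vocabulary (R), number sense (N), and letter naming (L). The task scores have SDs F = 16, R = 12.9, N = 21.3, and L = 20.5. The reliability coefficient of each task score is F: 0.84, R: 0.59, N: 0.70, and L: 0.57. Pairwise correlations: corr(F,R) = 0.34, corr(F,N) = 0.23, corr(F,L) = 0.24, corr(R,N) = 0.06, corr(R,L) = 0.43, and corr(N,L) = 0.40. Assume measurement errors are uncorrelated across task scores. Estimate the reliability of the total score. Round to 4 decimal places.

0.8195

Var(F+R+N+L) = 16² + 12.9² + 21.3² + 20.5² + 2·[16·12.9·0.34 + 16·21.3·0.23 + 16·20.5·0.24 + 12.9·21.3·0.06 + 12.9·20.5·0.43 + 21.3·20.5·0.40] = 1296.35 + 1064.28 = 2360.63.
With uncorrelated errors the cross-covariances are all true-score covariance, so they carry over unchanged; only the diagonal terms shrink to ρᵢσᵢ².
True-score variance = [16²·0.84 + 12.9²·0.59 + 21.3²·0.70 + 20.5²·0.57] + 1064.28 = 870.347 + 1064.28 = 1934.63.
Reliability = 1934.63 / 2360.63 = 0.8195.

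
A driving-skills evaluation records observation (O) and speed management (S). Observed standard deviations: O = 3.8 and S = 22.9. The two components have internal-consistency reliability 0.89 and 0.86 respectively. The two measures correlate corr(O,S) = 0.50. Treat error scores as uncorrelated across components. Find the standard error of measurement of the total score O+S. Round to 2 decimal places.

Var(total) = 538.85 + 87.02 = 625.87.
True-score variance = 463.844 + 87.02 = 550.864, so reliability = 0.8802.
Error variance = 625.87 − 550.864 = 75.0058; SEM = √75.0058 = 8.66.

8.66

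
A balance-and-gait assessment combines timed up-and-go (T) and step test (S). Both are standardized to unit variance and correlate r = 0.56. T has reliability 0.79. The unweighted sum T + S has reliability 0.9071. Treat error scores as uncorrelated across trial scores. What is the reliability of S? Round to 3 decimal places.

0.920

Var(T+S) = 2 + 2·0.56 = 3.120.
True-score variance = ρ_T + ρ_S + 2·0.56, so 0.9071 = (0.79 + ρ_S + 1.12) / 3.120.
ρ_S = 0.9071·3.120 − 0.79 − 1.12 = 0.920.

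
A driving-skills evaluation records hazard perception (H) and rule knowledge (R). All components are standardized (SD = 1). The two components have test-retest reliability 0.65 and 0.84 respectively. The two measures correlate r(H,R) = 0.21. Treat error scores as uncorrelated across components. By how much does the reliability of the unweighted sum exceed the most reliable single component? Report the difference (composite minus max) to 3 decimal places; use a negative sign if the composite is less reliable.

-0.051

Var(sum) = 2 + 0.42 = 2.42; true-score variance = 1.49 + 0.42 = 1.91; composite reliability = 0.7893.
Max component reliability = 0.8400.
Difference = 0.7893 − 0.8400 = -0.051.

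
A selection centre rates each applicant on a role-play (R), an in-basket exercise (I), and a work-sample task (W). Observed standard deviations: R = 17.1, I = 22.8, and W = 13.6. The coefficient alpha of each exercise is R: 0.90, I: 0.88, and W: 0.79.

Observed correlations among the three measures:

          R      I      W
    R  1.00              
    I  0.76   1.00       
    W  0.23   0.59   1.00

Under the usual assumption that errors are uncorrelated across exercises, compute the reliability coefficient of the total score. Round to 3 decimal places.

0.937

Var(R+I+W) = 17.1² + 22.8² + 13.6² + 2·[17.1·22.8·0.76 + 17.1·13.6·0.23 + 22.8·13.6·0.59] = 997.21 + 1065.49 = 2062.7.
With uncorrelated errors the cross-covariances are all true-score covariance, so they carry over unchanged; only the diagonal terms shrink to ρᵢσᵢ².
True-score variance = [17.1²·0.90 + 22.8²·0.88 + 13.6²·0.79] + 1065.49 = 866.747 + 1065.49 = 1932.24.
Reliability = 1932.24 / 2062.7 = 0.937.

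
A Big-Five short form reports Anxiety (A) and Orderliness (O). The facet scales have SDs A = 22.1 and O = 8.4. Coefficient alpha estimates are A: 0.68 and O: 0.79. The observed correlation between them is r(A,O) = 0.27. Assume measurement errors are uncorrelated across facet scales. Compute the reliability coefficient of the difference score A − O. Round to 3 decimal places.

0.627

Var(A−O) = 22.1² + 8.4² − 2·22.1·8.4·0.27 = 558.97 − 100.246 = 458.724.
With uncorrelated errors the cross-covariances are all true-score covariance, so they carry over unchanged; only the diagonal terms shrink to ρᵢσᵢ².
True-score variance = [22.1²·0.68 + 8.4²·0.79] − 100.246 = 387.861 − 100.246 = 287.616.
Reliability = 287.616 / 458.724 = 0.627.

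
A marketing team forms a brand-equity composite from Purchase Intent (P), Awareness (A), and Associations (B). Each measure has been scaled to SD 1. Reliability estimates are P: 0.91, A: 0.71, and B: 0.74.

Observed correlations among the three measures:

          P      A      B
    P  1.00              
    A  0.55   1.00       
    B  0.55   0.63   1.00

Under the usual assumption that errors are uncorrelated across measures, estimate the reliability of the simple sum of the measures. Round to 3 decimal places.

Var(P+A+B) = 3 + 2·[0.55 + 0.55 + 0.63] = 3 + 3.46 = 6.46.
Under uncorrelated errors the observed covariances equal the true-score covariances, so only the own-variance terms attenuate.
True-score variance = [0.91 + 0.71 + 0.74] + 3.46 = 2.36 + 3.46 = 5.82.
Reliability = 5.82 / 6.46 = 0.901.

0.901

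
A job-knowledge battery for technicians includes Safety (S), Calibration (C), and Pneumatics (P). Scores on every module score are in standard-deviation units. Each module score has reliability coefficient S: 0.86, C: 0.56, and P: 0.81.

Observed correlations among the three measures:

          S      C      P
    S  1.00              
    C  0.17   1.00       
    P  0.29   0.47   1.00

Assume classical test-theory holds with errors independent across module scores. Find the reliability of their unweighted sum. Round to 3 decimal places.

Var(S+C+P) = 3 + 2·[0.17 + 0.29 + 0.47] = 3 + 1.86 = 4.86.
Under uncorrelated errors the observed covariances equal the true-score covariances, so only the own-variance terms attenuate.
True-score variance = [0.86 + 0.56 + 0.81] + 1.86 = 2.23 + 1.86 = 4.09.
Reliability = 4.09 / 4.86 = 0.842.

0.842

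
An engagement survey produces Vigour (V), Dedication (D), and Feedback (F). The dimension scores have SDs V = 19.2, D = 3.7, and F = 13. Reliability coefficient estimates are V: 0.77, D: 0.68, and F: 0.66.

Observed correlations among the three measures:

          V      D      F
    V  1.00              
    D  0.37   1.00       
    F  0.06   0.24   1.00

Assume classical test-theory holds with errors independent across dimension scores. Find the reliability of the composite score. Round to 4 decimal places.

Var(V+D+F) = 19.2² + 3.7² + 13² + 2·[19.2·3.7·0.37 + 19.2·13·0.06 + 3.7·13·0.24] = 551.33 + 105.61 = 656.94.
With uncorrelated errors the cross-covariances are all true-score covariance, so they carry over unchanged; only the diagonal terms shrink to ρᵢσᵢ².
True-score variance = [19.2²·0.77 + 3.7²·0.68 + 13²·0.66] + 105.61 = 404.702 + 105.61 = 510.312.
Reliability = 510.312 / 656.94 = 0.7768.

0.7768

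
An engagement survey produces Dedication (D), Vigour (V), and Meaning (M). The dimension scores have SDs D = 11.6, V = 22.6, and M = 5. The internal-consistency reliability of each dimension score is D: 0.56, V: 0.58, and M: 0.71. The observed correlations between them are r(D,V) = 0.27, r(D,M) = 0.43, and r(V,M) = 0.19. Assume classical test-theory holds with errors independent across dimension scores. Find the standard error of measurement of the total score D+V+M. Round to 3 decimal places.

16.762

Var(total) = 670.32 + 234.386 = 904.706.
True-score variance = 389.344 + 234.386 = 623.731, so reliability = 0.6894.
Error variance = 904.706 − 623.731 = 280.976; SEM = √280.976 = 16.762.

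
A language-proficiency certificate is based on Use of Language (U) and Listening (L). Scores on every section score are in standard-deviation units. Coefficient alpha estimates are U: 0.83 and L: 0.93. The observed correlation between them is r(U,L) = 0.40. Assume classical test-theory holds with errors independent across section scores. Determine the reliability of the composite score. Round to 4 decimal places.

Var(U+L) = 2 + 2·[0.40] = 2 + 0.8 = 2.8.
Under uncorrelated errors the observed covariances equal the true-score covariances, so only the own-variance terms attenuate.
True-score variance = [0.83 + 0.93] + 0.8 = 1.76 + 0.8 = 2.56.
Reliability = 2.56 / 2.8 = 0.9143.

0.9143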